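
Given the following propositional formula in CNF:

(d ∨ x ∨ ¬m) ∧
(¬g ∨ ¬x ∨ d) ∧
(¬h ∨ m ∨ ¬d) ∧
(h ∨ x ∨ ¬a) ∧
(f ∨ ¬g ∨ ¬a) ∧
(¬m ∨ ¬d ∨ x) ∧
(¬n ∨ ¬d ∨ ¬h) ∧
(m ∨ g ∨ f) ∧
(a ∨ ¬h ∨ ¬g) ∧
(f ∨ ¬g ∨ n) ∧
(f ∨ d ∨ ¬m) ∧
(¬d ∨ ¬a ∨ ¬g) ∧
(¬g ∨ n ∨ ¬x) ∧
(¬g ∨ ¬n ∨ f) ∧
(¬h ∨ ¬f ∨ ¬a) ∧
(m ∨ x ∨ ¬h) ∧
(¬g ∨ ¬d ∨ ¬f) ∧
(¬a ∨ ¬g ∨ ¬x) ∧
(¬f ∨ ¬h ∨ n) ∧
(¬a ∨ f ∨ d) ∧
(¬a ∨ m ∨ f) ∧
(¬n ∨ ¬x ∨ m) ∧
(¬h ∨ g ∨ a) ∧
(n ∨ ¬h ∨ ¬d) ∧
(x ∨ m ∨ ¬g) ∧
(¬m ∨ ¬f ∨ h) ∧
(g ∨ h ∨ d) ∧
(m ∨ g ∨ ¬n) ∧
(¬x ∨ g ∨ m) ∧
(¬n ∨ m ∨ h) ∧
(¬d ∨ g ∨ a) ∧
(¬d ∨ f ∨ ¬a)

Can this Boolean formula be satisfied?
No

No, the formula is not satisfiable.

No assignment of truth values to the variables can make all 32 clauses true simultaneously.

The formula is UNSAT (unsatisfiable).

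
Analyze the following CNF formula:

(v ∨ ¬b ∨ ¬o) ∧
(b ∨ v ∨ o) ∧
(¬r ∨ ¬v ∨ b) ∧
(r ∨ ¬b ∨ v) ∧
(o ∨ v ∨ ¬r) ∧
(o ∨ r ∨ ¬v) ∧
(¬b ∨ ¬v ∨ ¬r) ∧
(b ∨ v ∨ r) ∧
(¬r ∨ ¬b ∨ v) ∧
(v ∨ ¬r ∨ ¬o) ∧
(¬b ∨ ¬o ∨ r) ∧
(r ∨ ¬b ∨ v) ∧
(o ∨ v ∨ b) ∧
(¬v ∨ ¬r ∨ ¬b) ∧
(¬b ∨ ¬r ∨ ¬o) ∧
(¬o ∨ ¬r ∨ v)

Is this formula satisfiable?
Yes

Yes, the formula is satisfiable.

One satisfying assignment is: r=False, b=False, v=True, o=True

Verification: With this assignment, all 16 clauses evaluate to true.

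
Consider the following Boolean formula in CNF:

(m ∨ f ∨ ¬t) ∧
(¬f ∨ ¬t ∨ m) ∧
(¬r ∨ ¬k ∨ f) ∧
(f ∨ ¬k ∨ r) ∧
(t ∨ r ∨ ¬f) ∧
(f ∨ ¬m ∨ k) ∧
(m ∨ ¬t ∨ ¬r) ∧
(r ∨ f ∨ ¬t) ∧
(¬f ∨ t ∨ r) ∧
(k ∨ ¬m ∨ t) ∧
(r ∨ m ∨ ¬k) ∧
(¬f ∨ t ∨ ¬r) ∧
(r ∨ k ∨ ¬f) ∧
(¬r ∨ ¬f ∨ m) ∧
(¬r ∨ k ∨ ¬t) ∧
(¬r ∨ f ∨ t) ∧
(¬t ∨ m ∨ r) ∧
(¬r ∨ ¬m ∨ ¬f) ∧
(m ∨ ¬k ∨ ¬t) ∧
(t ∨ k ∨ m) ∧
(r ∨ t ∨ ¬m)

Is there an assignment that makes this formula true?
Yes

Yes, the formula is satisfiable.

One satisfying assignment is: f=True, k=True, r=False, t=True, m=True

Verification: With this assignment, all 21 clauses evaluate to true.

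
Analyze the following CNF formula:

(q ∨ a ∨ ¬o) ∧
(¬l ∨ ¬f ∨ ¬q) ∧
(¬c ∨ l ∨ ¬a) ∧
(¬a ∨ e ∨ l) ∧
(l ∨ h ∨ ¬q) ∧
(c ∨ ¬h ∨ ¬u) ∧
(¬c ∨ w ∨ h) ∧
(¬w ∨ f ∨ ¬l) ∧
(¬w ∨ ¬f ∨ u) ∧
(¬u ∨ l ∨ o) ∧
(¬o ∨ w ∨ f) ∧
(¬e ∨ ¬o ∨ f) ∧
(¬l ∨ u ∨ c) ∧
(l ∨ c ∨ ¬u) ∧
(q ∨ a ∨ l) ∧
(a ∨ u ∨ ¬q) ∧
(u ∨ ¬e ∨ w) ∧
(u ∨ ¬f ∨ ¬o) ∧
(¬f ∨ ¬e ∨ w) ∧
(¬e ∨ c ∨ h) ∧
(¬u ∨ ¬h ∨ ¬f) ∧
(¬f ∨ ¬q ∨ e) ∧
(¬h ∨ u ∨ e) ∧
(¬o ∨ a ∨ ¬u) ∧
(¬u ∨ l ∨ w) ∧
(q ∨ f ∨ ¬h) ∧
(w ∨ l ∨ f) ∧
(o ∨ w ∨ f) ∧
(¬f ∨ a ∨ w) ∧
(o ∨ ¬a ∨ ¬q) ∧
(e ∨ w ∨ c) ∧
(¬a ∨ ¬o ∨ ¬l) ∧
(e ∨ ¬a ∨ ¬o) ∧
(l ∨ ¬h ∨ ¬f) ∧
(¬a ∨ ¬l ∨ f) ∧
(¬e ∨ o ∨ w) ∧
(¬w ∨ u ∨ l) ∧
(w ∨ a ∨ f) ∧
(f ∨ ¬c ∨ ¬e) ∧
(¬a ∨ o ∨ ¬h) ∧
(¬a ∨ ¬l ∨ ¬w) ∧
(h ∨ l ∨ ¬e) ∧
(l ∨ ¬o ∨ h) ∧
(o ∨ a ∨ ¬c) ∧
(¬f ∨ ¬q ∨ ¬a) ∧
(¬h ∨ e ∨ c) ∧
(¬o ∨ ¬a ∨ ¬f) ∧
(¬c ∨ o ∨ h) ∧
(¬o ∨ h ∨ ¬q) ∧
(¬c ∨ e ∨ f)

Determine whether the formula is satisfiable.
Yes

Yes, the formula is satisfiable.

One satisfying assignment is: o=False, e=False, u=True, q=False, c=False, f=True, l=True, a=False, w=True, h=False

Verification: With this assignment, all 50 clauses evaluate to true.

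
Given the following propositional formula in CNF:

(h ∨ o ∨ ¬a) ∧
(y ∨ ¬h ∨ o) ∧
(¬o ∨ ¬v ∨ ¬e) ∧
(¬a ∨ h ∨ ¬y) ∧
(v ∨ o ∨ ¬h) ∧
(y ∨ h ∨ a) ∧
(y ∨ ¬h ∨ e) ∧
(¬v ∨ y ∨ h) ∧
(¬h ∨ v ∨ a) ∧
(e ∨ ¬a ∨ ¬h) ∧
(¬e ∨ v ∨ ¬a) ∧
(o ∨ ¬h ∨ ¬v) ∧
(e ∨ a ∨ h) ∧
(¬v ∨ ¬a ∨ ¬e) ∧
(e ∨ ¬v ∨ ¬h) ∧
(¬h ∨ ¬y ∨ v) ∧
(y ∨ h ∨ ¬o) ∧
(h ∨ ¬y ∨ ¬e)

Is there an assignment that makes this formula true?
No

No, the formula is not satisfiable.

No assignment of truth values to the variables can make all 18 clauses true simultaneously.

The formula is UNSAT (unsatisfiable).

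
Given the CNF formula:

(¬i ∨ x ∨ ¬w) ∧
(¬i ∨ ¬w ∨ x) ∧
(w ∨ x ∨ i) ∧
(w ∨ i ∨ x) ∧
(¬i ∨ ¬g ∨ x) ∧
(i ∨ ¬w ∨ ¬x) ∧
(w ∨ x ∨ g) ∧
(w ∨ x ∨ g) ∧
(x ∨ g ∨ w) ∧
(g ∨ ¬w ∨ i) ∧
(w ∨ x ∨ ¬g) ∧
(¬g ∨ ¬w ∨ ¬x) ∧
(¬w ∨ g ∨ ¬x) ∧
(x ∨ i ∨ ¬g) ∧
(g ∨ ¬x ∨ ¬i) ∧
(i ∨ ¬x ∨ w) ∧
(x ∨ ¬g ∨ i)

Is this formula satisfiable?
Yes

Yes, the formula is satisfiable.

One satisfying assignment is: g=True, i=True, x=True, w=False

Verification: With this assignment, all 17 clauses evaluate to true.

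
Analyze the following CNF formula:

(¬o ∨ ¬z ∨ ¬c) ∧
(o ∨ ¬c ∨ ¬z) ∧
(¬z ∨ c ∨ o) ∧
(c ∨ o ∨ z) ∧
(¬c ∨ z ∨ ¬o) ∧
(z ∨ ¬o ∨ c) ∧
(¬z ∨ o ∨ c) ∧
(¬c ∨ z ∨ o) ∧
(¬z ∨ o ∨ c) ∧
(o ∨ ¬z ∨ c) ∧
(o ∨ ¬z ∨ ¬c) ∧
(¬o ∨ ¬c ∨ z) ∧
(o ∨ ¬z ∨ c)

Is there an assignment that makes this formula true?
Yes

Yes, the formula is satisfiable.

One satisfying assignment is: c=False, z=True, o=True

Verification: With this assignment, all 13 clauses evaluate to true.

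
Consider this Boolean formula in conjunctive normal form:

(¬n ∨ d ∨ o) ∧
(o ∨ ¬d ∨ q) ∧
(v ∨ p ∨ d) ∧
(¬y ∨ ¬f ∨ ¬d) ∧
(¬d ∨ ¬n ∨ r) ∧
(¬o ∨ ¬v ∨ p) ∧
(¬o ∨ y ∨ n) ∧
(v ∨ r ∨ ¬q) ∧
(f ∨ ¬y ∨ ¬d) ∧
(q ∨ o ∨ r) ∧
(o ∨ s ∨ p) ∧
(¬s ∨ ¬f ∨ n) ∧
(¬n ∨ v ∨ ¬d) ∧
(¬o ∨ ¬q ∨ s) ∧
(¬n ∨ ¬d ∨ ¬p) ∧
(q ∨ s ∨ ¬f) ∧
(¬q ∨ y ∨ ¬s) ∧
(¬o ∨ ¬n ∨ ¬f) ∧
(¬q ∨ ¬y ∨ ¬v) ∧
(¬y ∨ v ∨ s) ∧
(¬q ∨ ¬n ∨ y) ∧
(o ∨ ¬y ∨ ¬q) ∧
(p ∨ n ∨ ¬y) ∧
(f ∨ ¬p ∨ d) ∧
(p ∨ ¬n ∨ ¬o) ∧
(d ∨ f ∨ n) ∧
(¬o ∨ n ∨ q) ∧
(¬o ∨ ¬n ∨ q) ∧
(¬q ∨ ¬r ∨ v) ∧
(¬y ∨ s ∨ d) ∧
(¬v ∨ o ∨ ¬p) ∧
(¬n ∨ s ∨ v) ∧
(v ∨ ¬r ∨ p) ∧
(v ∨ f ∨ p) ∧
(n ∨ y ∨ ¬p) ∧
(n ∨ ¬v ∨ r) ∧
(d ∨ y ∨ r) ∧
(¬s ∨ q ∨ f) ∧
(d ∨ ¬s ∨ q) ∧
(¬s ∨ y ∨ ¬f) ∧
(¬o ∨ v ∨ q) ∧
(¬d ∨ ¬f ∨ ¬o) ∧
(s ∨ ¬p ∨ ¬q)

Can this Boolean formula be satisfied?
No

No, the formula is not satisfiable.

No assignment of truth values to the variables can make all 43 clauses true simultaneously.

The formula is UNSAT (unsatisfiable).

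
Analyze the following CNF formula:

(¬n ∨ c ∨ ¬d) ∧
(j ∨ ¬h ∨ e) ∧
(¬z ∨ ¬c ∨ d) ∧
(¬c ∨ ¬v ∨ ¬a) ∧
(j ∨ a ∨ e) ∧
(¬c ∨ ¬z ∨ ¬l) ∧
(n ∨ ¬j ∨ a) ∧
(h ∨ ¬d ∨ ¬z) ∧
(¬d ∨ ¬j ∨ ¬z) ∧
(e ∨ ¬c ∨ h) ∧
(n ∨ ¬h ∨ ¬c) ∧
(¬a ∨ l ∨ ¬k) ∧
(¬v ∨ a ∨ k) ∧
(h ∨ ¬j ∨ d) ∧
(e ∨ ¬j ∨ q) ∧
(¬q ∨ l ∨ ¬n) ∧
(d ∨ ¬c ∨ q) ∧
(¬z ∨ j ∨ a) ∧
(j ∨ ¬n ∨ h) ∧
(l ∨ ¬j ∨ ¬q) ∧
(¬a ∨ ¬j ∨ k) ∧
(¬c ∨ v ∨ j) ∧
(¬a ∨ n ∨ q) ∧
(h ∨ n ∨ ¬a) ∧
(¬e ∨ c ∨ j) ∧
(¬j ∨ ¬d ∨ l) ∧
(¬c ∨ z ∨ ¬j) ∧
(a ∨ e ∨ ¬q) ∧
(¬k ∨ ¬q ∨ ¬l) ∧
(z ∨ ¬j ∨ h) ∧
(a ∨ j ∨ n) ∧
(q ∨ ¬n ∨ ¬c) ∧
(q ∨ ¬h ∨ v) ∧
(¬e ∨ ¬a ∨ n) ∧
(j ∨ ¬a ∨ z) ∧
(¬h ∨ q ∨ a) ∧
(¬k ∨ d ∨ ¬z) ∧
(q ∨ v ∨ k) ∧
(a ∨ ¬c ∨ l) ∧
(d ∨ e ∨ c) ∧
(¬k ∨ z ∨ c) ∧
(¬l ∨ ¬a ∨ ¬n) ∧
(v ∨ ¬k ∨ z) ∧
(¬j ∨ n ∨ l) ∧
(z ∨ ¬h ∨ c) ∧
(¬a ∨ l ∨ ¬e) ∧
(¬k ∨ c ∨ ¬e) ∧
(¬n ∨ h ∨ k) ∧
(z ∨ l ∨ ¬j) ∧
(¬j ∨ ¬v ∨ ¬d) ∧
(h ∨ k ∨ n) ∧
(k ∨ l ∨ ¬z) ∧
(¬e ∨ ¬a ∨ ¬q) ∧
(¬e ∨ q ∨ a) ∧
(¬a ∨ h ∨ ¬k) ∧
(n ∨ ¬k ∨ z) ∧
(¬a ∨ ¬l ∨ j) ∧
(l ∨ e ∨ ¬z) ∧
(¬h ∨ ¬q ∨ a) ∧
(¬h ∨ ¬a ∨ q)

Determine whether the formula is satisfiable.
No

No, the formula is not satisfiable.

No assignment of truth values to the variables can make all 60 clauses true simultaneously.

The formula is UNSAT (unsatisfiable).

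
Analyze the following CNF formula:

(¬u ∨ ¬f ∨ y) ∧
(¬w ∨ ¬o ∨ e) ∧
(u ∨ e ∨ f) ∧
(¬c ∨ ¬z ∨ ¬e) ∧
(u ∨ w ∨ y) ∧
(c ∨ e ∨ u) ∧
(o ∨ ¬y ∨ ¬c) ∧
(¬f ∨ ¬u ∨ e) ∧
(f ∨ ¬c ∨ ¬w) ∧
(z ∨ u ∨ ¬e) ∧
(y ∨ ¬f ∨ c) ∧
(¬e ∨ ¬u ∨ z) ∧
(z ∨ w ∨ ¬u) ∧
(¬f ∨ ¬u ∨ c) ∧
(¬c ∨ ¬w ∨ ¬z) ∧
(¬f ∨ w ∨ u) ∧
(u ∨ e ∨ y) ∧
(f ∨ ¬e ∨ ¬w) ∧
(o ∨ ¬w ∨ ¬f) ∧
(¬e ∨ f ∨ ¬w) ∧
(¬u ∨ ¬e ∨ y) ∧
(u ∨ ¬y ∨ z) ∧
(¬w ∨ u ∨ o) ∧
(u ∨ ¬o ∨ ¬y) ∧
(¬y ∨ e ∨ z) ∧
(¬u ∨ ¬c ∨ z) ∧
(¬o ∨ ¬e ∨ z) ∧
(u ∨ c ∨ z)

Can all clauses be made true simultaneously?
Yes

Yes, the formula is satisfiable.

One satisfying assignment is: f=False, c=False, e=True, z=True, w=False, y=True, u=False, o=False

Verification: With this assignment, all 28 clauses evaluate to true.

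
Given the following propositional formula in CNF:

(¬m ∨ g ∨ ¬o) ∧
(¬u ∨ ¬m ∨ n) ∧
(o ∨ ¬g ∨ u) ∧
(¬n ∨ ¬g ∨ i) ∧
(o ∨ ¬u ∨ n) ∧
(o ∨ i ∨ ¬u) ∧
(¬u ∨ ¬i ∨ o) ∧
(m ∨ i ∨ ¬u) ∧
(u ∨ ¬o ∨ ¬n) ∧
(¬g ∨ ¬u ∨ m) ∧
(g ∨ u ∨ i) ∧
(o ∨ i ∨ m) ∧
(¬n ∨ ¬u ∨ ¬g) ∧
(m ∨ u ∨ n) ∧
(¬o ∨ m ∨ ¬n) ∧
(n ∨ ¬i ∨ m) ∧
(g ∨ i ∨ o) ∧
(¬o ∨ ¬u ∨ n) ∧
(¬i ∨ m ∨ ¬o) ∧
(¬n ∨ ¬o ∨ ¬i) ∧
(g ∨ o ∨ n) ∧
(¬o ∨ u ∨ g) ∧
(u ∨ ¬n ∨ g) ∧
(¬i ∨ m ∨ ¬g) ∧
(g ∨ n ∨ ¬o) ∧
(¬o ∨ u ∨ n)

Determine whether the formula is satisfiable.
No

No, the formula is not satisfiable.

No assignment of truth values to the variables can make all 26 clauses true simultaneously.

The formula is UNSAT (unsatisfiable).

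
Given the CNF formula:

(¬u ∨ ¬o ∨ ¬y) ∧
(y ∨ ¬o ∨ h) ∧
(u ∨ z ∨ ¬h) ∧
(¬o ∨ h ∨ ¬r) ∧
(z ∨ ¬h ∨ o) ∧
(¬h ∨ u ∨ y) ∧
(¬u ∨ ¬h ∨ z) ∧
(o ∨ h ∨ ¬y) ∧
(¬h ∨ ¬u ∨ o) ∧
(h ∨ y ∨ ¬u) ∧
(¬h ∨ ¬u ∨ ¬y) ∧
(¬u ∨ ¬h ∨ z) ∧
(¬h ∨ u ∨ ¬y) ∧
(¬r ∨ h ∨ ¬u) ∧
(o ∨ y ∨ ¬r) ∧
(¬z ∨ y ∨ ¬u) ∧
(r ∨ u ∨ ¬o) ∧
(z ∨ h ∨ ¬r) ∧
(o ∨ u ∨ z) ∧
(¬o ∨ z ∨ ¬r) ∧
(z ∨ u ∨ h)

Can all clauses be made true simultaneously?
Yes

Yes, the formula is satisfiable.

One satisfying assignment is: u=False, h=False, y=False, r=False, z=True, o=False

Verification: With this assignment, all 21 clauses evaluate to true.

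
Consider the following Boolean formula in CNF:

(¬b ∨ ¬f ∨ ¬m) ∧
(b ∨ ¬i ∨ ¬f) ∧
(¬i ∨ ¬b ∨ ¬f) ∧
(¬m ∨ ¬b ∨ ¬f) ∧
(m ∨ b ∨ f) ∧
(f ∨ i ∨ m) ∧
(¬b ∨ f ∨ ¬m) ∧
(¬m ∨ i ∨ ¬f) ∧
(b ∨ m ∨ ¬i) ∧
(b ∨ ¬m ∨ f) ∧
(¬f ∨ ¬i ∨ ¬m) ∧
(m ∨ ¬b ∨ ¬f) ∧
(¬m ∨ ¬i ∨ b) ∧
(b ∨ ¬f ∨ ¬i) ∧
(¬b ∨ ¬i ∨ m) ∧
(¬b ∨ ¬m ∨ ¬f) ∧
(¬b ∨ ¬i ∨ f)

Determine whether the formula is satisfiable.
Yes

Yes, the formula is satisfiable.

One satisfying assignment is: i=False, m=False, f=True, b=False

Verification: With this assignment, all 17 clauses evaluate to true.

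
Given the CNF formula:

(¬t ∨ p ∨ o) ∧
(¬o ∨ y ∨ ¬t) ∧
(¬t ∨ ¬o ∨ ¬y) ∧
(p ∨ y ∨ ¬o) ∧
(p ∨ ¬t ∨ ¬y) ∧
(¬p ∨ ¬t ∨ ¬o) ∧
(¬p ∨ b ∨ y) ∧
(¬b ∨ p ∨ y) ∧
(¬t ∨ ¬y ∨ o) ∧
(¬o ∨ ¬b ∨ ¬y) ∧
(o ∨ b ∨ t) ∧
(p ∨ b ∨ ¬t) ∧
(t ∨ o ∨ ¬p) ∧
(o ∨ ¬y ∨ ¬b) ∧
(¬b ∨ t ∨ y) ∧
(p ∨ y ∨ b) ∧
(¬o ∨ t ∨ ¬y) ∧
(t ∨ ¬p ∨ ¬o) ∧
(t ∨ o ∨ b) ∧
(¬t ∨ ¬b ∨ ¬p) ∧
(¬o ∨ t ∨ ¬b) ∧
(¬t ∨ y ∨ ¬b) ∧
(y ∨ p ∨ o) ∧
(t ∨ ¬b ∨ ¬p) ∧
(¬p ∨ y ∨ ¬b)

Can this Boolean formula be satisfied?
No

No, the formula is not satisfiable.

No assignment of truth values to the variables can make all 25 clauses true simultaneously.

The formula is UNSAT (unsatisfiable).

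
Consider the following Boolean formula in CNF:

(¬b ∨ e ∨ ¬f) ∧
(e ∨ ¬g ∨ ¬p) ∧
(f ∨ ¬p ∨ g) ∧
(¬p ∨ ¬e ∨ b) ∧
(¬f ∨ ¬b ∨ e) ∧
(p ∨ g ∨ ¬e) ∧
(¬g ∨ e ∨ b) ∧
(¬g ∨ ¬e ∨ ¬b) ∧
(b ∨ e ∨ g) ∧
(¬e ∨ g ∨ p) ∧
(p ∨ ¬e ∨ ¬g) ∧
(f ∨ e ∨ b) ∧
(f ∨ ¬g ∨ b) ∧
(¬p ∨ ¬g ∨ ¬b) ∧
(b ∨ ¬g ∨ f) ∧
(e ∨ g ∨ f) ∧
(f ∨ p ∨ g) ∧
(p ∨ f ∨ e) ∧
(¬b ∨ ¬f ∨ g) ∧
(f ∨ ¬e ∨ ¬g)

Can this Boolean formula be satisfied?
No

No, the formula is not satisfiable.

No assignment of truth values to the variables can make all 20 clauses true simultaneously.

The formula is UNSAT (unsatisfiable).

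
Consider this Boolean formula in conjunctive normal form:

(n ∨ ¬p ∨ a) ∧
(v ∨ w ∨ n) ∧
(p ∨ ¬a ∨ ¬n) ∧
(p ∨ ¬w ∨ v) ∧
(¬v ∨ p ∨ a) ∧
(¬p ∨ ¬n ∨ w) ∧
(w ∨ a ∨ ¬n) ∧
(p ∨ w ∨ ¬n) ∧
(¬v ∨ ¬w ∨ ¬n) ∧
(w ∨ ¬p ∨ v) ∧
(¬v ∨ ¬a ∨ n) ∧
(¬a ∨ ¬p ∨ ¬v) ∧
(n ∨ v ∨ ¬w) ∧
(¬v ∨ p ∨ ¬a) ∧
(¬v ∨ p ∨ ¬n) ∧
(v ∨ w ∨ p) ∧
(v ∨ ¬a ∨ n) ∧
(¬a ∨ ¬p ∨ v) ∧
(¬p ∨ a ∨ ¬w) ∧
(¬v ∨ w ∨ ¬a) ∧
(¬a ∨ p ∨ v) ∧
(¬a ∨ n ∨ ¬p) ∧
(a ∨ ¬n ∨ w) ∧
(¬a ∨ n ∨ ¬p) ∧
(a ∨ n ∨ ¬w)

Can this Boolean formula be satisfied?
No

No, the formula is not satisfiable.

No assignment of truth values to the variables can make all 25 clauses true simultaneously.

The formula is UNSAT (unsatisfiable).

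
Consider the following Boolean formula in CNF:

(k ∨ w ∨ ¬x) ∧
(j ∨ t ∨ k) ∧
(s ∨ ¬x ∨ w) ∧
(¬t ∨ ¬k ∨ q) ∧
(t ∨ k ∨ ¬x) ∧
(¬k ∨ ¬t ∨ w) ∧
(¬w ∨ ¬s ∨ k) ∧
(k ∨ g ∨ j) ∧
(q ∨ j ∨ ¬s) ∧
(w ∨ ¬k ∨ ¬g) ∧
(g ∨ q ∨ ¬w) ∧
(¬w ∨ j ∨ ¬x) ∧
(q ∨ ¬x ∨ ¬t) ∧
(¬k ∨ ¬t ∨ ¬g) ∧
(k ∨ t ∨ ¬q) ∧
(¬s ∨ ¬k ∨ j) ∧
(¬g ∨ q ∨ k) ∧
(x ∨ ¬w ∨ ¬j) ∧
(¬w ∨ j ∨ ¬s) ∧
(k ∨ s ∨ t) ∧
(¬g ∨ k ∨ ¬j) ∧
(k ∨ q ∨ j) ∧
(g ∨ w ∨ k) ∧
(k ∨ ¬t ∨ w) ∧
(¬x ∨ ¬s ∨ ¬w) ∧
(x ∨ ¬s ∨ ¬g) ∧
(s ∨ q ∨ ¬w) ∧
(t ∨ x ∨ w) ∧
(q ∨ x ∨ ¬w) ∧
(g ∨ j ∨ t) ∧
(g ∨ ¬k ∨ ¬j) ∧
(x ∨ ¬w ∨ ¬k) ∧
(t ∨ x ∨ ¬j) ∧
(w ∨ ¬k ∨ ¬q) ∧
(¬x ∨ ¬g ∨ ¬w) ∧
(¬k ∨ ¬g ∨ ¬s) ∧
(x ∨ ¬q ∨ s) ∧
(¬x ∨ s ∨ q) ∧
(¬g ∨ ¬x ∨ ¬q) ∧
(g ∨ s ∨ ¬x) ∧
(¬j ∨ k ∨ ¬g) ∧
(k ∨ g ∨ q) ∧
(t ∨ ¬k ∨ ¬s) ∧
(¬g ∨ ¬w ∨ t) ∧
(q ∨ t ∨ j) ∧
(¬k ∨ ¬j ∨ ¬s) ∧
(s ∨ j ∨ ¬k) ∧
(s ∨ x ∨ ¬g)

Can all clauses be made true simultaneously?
No

No, the formula is not satisfiable.

No assignment of truth values to the variables can make all 48 clauses true simultaneously.

The formula is UNSAT (unsatisfiable).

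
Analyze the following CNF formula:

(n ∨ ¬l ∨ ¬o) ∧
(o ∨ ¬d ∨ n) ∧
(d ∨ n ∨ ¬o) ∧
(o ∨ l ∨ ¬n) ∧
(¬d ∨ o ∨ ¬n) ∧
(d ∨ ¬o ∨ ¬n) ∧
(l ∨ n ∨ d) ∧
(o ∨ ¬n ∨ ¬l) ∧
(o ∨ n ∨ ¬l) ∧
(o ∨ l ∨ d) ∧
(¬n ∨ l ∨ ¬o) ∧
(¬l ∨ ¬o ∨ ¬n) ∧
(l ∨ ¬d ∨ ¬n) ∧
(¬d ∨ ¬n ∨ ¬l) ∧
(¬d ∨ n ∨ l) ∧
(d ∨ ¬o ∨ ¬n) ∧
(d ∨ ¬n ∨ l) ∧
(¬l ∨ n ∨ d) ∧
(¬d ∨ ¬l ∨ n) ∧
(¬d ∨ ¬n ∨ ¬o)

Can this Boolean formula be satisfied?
No

No, the formula is not satisfiable.

No assignment of truth values to the variables can make all 20 clauses true simultaneously.

The formula is UNSAT (unsatisfiable).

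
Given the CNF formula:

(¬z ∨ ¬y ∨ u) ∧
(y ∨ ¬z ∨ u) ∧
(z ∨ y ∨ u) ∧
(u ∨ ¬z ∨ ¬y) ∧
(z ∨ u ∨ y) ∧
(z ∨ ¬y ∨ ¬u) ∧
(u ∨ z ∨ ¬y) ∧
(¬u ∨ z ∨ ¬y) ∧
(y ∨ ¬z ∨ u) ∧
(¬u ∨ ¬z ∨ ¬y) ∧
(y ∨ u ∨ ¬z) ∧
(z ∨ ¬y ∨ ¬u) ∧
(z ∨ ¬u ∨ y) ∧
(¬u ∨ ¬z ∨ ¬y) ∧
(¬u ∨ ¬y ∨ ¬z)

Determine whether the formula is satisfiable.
Yes

Yes, the formula is satisfiable.

One satisfying assignment is: z=True, y=False, u=True

Verification: With this assignment, all 15 clauses evaluate to true.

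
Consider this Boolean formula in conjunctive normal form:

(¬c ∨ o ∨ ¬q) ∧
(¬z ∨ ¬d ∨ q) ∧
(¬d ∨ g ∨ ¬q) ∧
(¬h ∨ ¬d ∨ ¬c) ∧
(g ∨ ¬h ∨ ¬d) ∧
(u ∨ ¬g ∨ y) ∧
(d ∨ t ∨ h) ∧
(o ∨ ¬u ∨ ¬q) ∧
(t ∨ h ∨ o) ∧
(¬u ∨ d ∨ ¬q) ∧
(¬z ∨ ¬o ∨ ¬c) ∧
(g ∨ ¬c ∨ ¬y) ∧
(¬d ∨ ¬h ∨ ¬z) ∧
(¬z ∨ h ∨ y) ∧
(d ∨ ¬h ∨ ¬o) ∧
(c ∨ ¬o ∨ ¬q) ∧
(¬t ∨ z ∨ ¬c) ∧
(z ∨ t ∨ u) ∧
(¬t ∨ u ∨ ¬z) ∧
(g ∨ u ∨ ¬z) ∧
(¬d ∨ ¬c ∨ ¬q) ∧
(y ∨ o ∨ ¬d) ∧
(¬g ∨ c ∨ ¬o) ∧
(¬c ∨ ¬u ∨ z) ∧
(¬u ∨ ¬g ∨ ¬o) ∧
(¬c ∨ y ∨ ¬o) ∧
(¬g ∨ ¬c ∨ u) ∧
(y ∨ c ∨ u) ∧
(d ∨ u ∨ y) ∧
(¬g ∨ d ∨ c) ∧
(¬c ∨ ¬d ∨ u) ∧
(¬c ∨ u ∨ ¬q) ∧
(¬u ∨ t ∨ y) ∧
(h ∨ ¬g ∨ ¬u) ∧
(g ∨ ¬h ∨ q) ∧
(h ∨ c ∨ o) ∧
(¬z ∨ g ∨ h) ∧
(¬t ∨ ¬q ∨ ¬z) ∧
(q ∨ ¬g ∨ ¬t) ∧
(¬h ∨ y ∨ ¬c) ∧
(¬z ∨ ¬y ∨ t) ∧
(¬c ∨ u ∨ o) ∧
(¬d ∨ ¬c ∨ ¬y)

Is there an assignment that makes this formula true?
Yes

Yes, the formula is satisfiable.

One satisfying assignment is: y=True, t=True, q=False, o=True, g=False, u=False, z=False, c=False, h=False, d=False

Verification: With this assignment, all 43 clauses evaluate to true.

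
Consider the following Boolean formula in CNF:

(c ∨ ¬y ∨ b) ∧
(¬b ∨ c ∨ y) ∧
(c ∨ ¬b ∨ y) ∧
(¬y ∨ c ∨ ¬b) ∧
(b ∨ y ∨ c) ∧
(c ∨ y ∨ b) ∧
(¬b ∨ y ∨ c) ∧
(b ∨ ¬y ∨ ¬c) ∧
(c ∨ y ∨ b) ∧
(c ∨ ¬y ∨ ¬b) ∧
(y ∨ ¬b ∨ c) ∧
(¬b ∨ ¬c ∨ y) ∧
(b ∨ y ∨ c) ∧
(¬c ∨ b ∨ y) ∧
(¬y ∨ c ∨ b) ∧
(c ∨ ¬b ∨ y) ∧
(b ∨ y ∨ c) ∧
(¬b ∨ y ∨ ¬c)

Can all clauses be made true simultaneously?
Yes

Yes, the formula is satisfiable.

One satisfying assignment is: b=True, c=True, y=True

Verification: With this assignment, all 18 clauses evaluate to true.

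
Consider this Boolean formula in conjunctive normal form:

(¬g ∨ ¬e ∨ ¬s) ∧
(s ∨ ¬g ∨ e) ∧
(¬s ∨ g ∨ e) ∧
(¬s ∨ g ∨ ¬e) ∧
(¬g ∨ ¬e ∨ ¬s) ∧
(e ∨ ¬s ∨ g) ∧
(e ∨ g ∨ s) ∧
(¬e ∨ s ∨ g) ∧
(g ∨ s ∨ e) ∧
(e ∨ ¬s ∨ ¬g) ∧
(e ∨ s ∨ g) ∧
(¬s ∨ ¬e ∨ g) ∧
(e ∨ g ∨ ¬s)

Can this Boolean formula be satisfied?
Yes

Yes, the formula is satisfiable.

One satisfying assignment is: s=False, g=True, e=True

Verification: With this assignment, all 13 clauses evaluate to true.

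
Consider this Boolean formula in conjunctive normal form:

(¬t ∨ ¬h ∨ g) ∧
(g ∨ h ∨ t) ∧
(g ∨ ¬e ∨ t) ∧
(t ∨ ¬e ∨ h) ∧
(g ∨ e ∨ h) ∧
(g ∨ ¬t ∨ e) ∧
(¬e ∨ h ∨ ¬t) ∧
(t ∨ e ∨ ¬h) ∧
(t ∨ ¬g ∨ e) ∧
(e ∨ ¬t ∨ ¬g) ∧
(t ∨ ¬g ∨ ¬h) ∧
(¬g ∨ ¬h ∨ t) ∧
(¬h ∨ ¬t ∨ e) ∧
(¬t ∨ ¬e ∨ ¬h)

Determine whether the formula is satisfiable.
No

No, the formula is not satisfiable.

No assignment of truth values to the variables can make all 14 clauses true simultaneously.

The formula is UNSAT (unsatisfiable).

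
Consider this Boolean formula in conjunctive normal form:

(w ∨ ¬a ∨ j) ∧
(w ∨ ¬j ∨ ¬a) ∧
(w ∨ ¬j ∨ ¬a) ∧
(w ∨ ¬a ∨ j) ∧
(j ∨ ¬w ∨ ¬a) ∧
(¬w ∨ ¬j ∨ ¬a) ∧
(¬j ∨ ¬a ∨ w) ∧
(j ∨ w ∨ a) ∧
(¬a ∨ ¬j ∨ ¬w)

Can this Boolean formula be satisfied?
Yes

Yes, the formula is satisfiable.

One satisfying assignment is: w=True, j=False, a=False

Verification: With this assignment, all 9 clauses evaluate to true.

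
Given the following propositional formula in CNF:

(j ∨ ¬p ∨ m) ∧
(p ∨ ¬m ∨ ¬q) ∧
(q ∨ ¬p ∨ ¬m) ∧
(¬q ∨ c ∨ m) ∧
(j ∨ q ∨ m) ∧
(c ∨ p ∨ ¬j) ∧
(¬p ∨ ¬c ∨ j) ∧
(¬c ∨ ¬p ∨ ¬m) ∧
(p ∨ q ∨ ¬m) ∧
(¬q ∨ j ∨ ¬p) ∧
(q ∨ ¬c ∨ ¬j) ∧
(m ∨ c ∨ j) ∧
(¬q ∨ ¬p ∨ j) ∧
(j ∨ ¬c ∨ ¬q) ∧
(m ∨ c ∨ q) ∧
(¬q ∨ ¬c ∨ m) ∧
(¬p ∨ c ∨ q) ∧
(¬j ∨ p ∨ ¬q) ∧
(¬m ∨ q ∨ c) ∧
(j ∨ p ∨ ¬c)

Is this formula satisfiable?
Yes

Yes, the formula is satisfiable.

One satisfying assignment is: q=True, j=True, p=True, m=True, c=False

Verification: With this assignment, all 20 clauses evaluate to true.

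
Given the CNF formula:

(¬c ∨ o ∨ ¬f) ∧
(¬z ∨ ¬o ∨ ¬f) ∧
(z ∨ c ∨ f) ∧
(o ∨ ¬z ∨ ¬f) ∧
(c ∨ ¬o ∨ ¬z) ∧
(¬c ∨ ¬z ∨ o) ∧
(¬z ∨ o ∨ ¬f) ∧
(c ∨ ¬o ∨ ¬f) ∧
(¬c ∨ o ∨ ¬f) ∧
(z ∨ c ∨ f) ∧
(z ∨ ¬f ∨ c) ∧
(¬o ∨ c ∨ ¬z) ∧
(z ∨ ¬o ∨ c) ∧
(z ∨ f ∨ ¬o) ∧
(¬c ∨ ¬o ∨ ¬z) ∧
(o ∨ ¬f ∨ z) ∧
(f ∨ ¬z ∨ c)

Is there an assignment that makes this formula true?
Yes

Yes, the formula is satisfiable.

One satisfying assignment is: o=False, c=True, f=False, z=False

Verification: With this assignment, all 17 clauses evaluate to true.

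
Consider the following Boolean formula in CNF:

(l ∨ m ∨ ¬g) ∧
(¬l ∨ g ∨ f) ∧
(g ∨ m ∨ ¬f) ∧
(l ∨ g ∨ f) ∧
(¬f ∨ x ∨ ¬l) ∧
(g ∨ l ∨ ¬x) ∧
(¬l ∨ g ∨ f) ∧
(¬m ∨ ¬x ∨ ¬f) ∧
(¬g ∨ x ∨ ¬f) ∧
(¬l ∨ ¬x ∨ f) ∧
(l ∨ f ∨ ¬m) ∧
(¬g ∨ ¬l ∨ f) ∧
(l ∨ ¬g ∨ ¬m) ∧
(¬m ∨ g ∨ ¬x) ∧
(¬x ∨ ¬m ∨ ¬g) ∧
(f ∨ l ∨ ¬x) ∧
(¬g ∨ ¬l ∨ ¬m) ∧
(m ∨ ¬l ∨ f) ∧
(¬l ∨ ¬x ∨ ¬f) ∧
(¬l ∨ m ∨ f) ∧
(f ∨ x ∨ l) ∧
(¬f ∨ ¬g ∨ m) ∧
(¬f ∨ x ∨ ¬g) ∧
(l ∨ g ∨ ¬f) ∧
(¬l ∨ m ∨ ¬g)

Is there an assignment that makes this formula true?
No

No, the formula is not satisfiable.

No assignment of truth values to the variables can make all 25 clauses true simultaneously.

The formula is UNSAT (unsatisfiable).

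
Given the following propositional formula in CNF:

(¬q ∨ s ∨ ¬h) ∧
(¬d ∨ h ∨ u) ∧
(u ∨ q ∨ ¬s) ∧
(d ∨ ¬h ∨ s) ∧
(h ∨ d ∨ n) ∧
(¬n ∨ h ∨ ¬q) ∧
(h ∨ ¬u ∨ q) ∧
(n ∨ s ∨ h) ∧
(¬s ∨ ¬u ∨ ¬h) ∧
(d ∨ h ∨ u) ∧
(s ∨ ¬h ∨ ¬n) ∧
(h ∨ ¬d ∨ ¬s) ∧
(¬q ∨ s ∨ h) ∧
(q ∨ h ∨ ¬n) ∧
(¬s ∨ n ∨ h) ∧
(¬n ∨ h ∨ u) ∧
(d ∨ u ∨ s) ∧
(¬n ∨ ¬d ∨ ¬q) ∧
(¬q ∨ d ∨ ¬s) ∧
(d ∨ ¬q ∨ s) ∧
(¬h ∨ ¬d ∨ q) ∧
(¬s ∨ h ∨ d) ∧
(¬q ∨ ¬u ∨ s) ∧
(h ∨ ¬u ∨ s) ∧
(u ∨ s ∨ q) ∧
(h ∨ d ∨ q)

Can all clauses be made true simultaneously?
Yes

Yes, the formula is satisfiable.

One satisfying assignment is: s=True, n=False, d=True, h=True, q=True, u=False

Verification: With this assignment, all 26 clauses evaluate to true.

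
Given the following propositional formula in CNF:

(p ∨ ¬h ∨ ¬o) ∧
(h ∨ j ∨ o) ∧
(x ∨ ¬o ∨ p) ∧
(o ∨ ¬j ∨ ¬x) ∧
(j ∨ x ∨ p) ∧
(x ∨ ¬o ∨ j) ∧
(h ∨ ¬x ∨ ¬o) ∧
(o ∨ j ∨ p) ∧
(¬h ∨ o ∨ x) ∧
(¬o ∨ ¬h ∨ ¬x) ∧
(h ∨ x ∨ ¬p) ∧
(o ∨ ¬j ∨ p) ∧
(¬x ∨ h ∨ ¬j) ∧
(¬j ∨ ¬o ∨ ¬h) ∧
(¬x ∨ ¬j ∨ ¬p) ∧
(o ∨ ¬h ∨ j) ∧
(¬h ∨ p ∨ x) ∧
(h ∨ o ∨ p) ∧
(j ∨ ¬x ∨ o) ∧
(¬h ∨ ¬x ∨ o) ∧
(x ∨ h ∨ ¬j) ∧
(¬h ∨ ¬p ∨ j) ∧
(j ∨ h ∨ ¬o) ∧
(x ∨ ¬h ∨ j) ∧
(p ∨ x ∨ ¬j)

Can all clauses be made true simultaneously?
No

No, the formula is not satisfiable.

No assignment of truth values to the variables can make all 25 clauses true simultaneously.

The formula is UNSAT (unsatisfiable).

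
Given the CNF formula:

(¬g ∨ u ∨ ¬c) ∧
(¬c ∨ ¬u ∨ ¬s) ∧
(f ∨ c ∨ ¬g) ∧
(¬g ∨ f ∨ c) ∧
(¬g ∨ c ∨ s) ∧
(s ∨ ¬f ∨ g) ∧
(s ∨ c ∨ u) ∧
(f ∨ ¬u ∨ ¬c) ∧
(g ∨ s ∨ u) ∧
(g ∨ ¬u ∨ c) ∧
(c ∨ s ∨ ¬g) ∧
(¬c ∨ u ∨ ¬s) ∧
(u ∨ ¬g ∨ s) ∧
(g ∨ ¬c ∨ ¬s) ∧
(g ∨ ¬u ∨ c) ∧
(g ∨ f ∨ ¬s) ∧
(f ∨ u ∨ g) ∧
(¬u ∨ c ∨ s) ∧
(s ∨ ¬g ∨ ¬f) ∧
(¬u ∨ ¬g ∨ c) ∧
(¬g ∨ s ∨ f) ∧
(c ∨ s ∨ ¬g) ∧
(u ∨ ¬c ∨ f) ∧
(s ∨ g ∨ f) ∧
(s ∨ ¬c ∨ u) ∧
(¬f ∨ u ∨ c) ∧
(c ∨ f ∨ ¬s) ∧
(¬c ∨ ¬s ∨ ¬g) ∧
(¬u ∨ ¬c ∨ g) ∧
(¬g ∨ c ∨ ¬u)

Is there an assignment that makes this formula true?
No

No, the formula is not satisfiable.

No assignment of truth values to the variables can make all 30 clauses true simultaneously.

The formula is UNSAT (unsatisfiable).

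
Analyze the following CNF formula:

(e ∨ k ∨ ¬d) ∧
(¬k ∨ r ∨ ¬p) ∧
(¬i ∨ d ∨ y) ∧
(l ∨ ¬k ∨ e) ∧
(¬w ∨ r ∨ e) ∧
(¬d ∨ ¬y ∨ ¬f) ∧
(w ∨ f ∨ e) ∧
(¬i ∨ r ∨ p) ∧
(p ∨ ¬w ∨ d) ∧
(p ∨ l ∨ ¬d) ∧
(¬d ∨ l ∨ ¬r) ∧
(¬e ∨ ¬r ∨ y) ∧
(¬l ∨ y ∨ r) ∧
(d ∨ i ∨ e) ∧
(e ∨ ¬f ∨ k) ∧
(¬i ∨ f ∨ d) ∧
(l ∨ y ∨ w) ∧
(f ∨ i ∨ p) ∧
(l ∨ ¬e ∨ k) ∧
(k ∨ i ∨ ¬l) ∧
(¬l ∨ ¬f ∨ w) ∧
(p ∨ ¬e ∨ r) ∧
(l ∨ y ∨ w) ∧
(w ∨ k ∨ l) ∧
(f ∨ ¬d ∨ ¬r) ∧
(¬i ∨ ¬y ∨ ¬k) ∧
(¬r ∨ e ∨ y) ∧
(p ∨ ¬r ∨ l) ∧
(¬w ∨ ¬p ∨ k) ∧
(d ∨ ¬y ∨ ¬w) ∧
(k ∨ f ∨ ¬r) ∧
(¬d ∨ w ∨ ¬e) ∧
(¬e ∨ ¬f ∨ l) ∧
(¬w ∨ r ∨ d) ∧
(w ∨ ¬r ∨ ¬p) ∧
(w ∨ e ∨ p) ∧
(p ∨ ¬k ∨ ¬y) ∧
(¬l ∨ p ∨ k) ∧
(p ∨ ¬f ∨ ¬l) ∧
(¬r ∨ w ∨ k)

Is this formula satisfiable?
No

No, the formula is not satisfiable.

No assignment of truth values to the variables can make all 40 clauses true simultaneously.

The formula is UNSAT (unsatisfiable).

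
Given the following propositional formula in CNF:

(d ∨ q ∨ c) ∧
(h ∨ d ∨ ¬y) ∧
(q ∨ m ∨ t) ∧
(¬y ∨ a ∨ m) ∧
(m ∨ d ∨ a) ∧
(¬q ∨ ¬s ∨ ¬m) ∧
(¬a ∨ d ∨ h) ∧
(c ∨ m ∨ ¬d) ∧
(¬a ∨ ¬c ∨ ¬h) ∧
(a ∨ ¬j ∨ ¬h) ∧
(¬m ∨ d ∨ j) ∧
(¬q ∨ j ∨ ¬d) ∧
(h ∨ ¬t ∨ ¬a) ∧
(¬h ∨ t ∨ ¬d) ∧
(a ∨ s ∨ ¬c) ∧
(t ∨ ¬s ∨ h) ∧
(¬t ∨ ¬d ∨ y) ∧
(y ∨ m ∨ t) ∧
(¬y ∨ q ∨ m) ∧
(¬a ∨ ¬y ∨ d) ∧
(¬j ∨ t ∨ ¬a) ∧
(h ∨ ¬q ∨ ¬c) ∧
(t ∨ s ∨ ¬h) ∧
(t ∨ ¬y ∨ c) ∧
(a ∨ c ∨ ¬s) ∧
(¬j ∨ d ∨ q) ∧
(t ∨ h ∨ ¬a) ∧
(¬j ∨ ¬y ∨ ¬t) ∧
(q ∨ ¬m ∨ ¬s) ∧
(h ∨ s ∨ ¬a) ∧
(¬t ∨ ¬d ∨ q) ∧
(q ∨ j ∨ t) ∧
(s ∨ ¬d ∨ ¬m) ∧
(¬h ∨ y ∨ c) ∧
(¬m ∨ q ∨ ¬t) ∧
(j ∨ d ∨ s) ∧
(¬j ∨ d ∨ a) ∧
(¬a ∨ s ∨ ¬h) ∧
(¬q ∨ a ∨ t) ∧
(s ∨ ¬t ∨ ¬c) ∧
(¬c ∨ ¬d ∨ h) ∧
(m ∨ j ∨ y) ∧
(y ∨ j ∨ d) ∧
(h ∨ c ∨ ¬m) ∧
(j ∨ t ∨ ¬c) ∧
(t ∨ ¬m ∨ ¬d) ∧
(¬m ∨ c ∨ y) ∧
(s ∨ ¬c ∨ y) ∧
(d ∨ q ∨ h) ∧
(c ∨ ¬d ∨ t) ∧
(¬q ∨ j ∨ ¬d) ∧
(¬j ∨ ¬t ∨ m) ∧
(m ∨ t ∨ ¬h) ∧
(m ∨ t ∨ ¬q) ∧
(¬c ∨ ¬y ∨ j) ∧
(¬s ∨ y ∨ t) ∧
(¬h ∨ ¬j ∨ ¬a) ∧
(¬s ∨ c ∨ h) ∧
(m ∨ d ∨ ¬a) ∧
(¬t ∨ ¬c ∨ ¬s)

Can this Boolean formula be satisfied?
No

No, the formula is not satisfiable.

No assignment of truth values to the variables can make all 60 clauses true simultaneously.

The formula is UNSAT (unsatisfiable).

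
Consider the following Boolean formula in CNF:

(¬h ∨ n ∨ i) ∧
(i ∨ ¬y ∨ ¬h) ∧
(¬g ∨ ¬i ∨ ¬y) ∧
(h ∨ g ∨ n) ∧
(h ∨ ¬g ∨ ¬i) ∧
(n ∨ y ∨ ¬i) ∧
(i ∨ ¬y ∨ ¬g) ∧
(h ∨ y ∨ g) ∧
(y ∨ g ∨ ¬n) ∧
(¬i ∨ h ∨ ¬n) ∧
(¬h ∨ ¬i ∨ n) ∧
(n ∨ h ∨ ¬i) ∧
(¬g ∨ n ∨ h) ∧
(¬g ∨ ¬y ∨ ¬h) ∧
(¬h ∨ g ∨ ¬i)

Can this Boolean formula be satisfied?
Yes

Yes, the formula is satisfiable.

One satisfying assignment is: i=False, n=True, y=False, h=True, g=True

Verification: With this assignment, all 15 clauses evaluate to true.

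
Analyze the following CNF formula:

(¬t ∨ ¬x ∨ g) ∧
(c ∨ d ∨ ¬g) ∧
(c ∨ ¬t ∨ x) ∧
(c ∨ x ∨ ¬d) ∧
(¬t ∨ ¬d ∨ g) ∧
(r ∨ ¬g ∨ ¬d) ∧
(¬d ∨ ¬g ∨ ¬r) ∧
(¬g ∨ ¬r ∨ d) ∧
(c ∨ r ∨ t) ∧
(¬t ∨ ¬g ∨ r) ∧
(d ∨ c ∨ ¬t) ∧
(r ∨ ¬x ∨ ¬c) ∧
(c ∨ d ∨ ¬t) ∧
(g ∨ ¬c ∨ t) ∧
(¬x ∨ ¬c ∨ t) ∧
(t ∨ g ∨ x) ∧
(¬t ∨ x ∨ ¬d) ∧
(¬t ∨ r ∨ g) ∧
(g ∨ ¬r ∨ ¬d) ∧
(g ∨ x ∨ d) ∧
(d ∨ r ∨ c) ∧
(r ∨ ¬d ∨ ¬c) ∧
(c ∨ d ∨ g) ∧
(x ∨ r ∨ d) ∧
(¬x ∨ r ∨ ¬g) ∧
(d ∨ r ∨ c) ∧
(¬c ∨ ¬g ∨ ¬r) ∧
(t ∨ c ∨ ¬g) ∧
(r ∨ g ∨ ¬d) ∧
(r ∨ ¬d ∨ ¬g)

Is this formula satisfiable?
No

No, the formula is not satisfiable.

No assignment of truth values to the variables can make all 30 clauses true simultaneously.

The formula is UNSAT (unsatisfiable).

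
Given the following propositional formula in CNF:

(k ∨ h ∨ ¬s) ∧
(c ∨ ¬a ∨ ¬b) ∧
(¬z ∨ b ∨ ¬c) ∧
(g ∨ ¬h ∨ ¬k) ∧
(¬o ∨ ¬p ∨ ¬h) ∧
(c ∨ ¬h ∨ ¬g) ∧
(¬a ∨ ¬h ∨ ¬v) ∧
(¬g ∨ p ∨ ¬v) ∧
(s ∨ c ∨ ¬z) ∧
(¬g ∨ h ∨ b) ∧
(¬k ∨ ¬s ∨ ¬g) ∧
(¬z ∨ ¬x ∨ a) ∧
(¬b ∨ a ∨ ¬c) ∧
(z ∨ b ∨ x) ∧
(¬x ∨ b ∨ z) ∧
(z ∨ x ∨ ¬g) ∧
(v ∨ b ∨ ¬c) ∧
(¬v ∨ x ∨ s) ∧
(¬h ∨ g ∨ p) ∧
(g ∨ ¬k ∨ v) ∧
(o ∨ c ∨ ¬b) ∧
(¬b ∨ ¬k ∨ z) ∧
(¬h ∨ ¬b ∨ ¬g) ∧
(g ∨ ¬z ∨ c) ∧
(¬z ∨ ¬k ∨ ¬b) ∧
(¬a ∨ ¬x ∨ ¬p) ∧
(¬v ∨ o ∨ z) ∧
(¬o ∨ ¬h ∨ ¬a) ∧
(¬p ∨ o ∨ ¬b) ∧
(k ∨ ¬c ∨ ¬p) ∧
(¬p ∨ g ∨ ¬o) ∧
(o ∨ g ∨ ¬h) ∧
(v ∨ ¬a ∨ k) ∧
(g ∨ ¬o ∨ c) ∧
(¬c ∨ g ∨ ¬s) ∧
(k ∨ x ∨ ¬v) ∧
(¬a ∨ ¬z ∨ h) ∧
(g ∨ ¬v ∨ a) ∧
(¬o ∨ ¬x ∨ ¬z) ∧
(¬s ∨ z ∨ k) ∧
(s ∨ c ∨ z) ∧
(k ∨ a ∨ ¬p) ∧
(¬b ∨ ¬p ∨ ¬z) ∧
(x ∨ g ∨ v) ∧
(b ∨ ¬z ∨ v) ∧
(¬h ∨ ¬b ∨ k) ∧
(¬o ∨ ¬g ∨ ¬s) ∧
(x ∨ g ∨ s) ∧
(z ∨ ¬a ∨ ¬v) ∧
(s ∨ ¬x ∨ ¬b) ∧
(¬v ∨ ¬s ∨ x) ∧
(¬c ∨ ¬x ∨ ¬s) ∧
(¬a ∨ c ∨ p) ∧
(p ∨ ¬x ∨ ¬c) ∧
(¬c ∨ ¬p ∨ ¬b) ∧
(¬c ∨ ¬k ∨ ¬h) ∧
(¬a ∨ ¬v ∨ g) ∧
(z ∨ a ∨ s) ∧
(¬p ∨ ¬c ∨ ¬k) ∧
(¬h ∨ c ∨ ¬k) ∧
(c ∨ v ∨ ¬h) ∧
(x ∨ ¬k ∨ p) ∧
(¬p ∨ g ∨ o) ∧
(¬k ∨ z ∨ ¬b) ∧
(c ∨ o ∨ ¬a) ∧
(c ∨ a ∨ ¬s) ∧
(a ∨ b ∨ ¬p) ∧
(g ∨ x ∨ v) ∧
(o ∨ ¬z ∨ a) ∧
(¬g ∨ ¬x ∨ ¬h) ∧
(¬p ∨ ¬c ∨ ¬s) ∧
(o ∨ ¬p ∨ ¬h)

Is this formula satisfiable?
No

No, the formula is not satisfiable.

No assignment of truth values to the variables can make all 72 clauses true simultaneously.

The formula is UNSAT (unsatisfiable).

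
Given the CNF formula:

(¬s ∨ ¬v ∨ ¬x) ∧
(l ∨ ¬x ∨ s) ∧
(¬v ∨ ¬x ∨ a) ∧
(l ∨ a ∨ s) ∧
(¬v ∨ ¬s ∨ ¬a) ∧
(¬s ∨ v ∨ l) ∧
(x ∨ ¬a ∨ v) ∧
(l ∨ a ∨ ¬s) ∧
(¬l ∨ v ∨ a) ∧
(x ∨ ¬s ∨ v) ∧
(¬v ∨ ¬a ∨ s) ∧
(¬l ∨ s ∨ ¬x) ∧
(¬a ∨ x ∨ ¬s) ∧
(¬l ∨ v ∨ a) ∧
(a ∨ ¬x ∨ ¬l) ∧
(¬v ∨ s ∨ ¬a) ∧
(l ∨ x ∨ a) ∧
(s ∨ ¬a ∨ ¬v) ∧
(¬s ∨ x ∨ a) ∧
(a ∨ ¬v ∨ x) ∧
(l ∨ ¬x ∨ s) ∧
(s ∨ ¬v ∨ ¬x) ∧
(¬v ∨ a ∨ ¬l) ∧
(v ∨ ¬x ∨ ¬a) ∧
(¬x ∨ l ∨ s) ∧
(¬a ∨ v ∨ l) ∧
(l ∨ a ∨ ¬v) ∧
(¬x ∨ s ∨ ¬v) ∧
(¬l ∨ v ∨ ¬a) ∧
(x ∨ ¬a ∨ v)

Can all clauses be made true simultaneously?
No

No, the formula is not satisfiable.

No assignment of truth values to the variables can make all 30 clauses true simultaneously.

The formula is UNSAT (unsatisfiable).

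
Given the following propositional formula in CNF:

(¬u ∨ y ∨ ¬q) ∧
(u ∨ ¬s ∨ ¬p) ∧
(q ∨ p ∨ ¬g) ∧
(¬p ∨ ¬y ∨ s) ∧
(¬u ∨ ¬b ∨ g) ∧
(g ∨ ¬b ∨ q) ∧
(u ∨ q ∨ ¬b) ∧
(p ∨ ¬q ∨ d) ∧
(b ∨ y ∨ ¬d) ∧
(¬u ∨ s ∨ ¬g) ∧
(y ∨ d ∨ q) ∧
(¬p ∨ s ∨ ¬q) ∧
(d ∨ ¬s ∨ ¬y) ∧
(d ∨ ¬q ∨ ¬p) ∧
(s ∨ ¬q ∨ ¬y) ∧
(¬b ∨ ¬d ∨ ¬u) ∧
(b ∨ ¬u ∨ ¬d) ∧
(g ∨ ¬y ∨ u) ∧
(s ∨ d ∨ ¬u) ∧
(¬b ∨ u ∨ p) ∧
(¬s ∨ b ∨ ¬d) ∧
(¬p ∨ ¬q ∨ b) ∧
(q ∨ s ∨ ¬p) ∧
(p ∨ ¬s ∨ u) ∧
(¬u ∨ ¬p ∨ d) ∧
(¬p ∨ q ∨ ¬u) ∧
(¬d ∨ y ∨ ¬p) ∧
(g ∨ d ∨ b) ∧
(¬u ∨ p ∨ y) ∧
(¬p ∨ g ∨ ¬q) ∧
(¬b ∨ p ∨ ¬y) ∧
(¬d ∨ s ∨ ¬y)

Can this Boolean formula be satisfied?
No

No, the formula is not satisfiable.

No assignment of truth values to the variables can make all 32 clauses true simultaneously.

The formula is UNSAT (unsatisfiable).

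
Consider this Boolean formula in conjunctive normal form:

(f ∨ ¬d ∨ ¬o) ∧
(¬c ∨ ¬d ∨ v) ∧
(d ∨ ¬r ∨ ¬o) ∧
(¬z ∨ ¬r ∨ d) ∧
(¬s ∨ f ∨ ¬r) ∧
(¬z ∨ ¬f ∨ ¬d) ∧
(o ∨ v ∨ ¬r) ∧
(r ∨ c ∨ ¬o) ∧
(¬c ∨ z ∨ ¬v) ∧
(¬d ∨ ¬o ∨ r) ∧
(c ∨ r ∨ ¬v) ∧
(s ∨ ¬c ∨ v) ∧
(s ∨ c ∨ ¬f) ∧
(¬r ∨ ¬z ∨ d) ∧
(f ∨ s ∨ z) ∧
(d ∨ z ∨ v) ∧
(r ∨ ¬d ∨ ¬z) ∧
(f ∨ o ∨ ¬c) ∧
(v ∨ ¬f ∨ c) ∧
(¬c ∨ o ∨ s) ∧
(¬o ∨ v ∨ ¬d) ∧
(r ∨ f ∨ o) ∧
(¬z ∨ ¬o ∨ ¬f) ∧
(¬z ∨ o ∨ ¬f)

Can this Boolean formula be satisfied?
Yes

Yes, the formula is satisfiable.

One satisfying assignment is: s=False, c=True, f=False, d=False, o=True, z=True, v=True, r=False

Verification: With this assignment, all 24 clauses evaluate to true.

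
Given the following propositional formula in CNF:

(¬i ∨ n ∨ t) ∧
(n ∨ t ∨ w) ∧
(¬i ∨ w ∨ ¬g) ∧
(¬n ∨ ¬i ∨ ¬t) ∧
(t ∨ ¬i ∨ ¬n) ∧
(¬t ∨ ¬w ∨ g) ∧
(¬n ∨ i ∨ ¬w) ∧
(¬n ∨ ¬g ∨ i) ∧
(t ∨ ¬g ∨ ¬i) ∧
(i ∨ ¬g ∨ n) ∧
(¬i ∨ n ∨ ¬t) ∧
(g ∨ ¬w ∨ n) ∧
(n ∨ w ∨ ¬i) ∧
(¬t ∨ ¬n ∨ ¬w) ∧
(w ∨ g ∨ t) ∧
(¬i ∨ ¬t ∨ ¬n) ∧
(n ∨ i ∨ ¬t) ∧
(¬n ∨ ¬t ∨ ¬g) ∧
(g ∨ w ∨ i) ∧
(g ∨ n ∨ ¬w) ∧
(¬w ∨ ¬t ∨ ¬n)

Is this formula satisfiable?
No

No, the formula is not satisfiable.

No assignment of truth values to the variables can make all 21 clauses true simultaneously.

The formula is UNSAT (unsatisfiable).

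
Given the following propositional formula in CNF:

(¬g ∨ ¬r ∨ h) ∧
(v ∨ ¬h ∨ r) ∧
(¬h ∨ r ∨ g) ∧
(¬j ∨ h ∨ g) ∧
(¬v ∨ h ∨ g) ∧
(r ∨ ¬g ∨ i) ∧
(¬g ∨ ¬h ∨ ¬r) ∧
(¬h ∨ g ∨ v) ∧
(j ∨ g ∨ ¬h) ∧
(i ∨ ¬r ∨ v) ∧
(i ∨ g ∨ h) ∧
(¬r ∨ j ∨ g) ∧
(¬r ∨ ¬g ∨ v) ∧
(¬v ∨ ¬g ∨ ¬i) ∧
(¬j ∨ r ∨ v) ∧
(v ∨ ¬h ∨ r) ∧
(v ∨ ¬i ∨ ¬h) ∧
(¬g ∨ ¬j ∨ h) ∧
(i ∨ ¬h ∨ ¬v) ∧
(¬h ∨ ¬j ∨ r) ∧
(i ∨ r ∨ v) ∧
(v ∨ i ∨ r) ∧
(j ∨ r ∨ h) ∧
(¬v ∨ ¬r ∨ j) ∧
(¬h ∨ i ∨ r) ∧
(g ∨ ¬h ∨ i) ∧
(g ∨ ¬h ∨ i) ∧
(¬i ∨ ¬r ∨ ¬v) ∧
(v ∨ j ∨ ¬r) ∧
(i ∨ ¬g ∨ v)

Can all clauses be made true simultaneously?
No

No, the formula is not satisfiable.

No assignment of truth values to the variables can make all 30 clauses true simultaneously.

The formula is UNSAT (unsatisfiable).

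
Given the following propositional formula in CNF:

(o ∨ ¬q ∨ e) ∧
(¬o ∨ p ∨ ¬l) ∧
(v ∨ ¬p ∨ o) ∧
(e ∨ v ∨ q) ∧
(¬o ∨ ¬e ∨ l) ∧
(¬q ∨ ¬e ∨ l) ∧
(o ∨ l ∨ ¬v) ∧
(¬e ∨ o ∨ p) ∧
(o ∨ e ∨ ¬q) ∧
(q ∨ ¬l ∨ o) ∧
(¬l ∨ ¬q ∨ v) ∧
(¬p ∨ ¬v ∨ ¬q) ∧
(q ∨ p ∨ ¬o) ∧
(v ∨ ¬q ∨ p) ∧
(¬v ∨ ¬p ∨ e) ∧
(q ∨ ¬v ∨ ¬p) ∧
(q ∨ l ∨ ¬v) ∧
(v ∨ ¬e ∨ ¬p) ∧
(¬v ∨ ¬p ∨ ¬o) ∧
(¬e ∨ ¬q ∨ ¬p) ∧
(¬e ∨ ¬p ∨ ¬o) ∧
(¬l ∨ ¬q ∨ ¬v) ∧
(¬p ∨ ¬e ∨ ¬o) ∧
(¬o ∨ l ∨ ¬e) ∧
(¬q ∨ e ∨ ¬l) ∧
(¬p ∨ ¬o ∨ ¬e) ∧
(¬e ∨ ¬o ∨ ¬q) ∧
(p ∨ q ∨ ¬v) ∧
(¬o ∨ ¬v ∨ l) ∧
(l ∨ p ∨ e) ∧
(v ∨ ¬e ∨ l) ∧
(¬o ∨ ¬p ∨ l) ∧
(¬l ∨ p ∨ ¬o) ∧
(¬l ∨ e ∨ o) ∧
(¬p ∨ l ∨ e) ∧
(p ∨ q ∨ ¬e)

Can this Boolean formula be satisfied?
No

No, the formula is not satisfiable.

No assignment of truth values to the variables can make all 36 clauses true simultaneously.

The formula is UNSAT (unsatisfiable).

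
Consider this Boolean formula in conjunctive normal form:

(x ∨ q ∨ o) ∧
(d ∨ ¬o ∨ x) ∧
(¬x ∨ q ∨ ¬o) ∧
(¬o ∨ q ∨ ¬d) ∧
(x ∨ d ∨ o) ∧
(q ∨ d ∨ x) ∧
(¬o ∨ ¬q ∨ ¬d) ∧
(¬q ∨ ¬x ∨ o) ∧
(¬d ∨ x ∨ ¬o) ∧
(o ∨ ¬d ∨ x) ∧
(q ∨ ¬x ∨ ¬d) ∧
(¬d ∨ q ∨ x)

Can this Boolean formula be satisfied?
Yes

Yes, the formula is satisfiable.

One satisfying assignment is: d=False, x=True, q=False, o=False

Verification: With this assignment, all 12 clauses evaluate to true.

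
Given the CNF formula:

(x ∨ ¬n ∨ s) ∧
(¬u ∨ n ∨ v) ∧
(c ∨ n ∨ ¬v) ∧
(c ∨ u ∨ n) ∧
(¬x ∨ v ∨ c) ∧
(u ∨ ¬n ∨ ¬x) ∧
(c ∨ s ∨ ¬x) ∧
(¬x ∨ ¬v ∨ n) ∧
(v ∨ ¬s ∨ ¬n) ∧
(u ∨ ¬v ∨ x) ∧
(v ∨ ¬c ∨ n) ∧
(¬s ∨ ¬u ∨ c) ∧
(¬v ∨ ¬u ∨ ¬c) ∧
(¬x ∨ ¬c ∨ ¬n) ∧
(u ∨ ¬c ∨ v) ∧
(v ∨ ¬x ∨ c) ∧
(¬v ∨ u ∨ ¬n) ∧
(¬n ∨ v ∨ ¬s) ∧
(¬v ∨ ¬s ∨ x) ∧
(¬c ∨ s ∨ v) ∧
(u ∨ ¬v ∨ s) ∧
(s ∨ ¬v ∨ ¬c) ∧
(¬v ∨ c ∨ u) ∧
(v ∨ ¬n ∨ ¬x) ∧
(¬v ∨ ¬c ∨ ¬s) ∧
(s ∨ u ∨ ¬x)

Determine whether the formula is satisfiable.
No

No, the formula is not satisfiable.

No assignment of truth values to the variables can make all 26 clauses true simultaneously.

The formula is UNSAT (unsatisfiable).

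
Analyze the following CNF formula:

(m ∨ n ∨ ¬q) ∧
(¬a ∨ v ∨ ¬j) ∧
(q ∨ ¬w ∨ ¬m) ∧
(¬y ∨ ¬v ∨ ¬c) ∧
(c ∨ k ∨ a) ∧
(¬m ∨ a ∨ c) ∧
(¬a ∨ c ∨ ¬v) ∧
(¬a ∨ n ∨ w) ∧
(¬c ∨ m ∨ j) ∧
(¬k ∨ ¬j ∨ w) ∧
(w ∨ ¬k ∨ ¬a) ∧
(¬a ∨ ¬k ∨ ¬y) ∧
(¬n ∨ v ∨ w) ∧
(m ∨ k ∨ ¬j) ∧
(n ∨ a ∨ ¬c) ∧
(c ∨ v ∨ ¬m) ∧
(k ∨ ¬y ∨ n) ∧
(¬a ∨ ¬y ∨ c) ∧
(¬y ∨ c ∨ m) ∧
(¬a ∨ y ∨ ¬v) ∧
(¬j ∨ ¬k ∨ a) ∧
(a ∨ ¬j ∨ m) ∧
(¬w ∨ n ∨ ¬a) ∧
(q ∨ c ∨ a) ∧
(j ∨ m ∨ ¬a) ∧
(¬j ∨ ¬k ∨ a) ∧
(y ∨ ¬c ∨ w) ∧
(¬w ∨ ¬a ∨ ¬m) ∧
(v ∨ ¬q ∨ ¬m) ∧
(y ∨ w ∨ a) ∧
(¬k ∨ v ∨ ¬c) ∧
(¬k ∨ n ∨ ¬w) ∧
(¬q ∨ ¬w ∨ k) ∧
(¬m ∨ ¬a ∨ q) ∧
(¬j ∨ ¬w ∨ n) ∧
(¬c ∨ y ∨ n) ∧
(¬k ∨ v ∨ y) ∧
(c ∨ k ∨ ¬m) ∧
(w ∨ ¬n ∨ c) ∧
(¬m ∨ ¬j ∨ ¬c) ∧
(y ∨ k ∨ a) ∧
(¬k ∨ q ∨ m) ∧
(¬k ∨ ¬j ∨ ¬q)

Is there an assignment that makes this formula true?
Yes

Yes, the formula is satisfiable.

One satisfying assignment is: j=False, n=True, a=False, v=True, m=True, y=False, c=True, k=True, q=True, w=True

Verification: With this assignment, all 43 clauses evaluate to true.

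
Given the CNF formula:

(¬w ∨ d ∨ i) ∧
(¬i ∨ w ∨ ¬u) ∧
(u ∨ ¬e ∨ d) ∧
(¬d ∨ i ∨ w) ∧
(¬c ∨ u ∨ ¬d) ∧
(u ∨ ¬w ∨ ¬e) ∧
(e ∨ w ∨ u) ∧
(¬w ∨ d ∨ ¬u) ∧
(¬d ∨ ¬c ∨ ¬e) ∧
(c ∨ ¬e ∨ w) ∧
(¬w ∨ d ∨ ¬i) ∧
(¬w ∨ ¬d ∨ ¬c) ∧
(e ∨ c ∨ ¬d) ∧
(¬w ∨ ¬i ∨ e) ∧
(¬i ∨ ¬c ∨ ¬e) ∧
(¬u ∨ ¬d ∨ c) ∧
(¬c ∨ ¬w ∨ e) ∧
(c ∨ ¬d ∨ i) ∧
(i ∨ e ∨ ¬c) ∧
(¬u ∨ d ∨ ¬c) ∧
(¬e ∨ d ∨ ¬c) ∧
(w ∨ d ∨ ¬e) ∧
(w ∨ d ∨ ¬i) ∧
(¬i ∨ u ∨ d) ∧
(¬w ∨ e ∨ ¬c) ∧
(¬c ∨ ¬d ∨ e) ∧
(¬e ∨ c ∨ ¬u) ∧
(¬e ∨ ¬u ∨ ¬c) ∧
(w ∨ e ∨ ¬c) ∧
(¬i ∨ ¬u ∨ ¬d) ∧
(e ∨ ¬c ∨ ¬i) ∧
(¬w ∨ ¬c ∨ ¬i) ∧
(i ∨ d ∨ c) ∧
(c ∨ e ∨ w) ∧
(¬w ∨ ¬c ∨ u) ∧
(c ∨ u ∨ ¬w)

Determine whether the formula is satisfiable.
No

No, the formula is not satisfiable.

No assignment of truth values to the variables can make all 36 clauses true simultaneously.

The formula is UNSAT (unsatisfiable).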